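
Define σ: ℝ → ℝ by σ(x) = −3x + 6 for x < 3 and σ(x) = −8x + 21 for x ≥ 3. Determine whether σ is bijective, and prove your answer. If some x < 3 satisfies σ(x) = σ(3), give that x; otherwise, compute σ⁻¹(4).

Both pieces are strictly decreasing (slopes −3 and −8), so each is injective on its own interval.
The left piece maps (−∞, 3) onto (−3, ∞); the right piece maps [3, ∞) onto (−∞, −3].
Since −3 = −3, the images partition ℝ: σ is injective and surjective, hence bijective.
Because the two images are disjoint, no x < 3 has σ(x) = σ(3), so we compute σ⁻¹(4): 4 lies in (−3, ∞), so solve −3x + 6 = 4: x = (4 − 6)/(−3) = 2/3.

2/3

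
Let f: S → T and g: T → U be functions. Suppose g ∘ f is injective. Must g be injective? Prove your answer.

not injective

No. Take S = {1, 2, 3}, T = {1, 2, 3, 4, 5}, U = {1, 2, 3, 4, 5}, f(a) = a for each a ∈ S, and g(b) = 4 if b ∈ {4, 5} else g(b) = b.
Then g ∘ f = f is injective (S ⊂ T and f is the inclusion), but g(4) = g(5) = 4 with 4 ≠ 5, so g is not injective.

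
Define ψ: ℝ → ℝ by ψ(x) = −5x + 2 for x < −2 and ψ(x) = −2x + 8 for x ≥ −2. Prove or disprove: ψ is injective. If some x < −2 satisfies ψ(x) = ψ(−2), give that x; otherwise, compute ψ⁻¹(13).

Both pieces are strictly decreasing (slopes −5 and −2), so each is injective on its own interval.
The left piece maps (−∞, −2) onto (12, ∞); the right piece maps [−2, ∞) onto (−∞, 12].
These images are disjoint, so no value is attained by both pieces. So ψ is injective.
Because the two images are disjoint, no x < −2 has ψ(x) = ψ(−2), so we compute ψ⁻¹(13): 13 lies in (12, ∞), so solve −5x + 2 = 13: x = (13 − 2)/(−5) = −11/5.

-11/5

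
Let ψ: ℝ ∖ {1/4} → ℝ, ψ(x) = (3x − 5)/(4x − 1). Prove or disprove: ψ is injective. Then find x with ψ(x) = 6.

Suppose ψ(s) = ψ(t). Cross-multiplying: (3s − 5)(4t − 1) = (3t − 5)(4s − 1).
Expanding both sides and cancelling the symmetric terms leaves 17·(s − t) = 0. Since 17 ≠ 0, s = t. Therefore ψ is injective.
Solving ψ(x) = 6: cross-multiplying gives 3x − 5 = 6(4x − 1), which rearranges to −21x = −1, so x = 1/21.

1/21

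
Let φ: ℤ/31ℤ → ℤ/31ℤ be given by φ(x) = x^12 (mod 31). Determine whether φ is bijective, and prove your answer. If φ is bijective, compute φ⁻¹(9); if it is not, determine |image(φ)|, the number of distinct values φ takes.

6

φ(1) = 1^12 = 1.
φ(5): Repeated squaring mod 31: 5^1 ≡ 5, 5^2 ≡ 5² = 25, 5^4 ≡ 25² = 625 ≡ 5, 5^8 ≡ 5² = 25. Since 12 = 8 + 4, 5^12 ≡ 25·5: 25·5 = 125 ≡ 1. So 5^12 ≡ 1 (mod 31).
So φ(1) = φ(5) = 1 while 1 ≠ 5, thus φ is not injective, hence not bijective.
Since φ is not bijective, we determine |image(φ)|. Computing x^12 mod 31 for each x (by repeated squaring, reducing mod 31 at every step), the values φ(0), φ(1), …, φ(30) are: 0, 1, 4, 8, 16, 1, 1, 16, 2, 2, 4, 16, 4, 8, 2, 8, 8, 2, 8, 4, 16, 4, 2, 2, 16, 1, 1, 16, 8, 4, 1.
The distinct values are {0, 1, 2, 4, 8, 16}; there are 6 of them.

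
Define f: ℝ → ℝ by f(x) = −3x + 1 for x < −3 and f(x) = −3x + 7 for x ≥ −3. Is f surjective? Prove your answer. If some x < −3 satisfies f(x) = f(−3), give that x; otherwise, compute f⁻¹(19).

-5

Both pieces are strictly decreasing (slopes −3 and −3), so each is injective on its own interval.
The left piece maps (−∞, −3) onto (10, ∞); the right piece maps [−3, ∞) onto (−∞, 16].
The union (10, ∞) ∪ (−∞, 16] covers ℝ, so f is surjective.
For the follow-up: the images overlap, so an x < −3 with f(x) = f(−3) exists. f(−3) = 16; solving −3x + 1 = 16 for x < −3 gives x = (16 − 1)/(−3) = −5.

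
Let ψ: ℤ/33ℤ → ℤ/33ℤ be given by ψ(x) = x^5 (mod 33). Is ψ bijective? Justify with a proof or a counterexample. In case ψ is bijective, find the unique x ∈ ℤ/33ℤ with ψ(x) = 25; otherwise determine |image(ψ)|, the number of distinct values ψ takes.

ψ(1) = 1^5 = 1.
ψ(4): Repeated squaring mod 33: 4^1 ≡ 4, 4^2 ≡ 4² = 16, 4^4 ≡ 16² = 256 ≡ 25. Since 5 = 4 + 1, 4^5 ≡ 25·4: 25·4 = 100 ≡ 1. So 4^5 ≡ 1 (mod 33).
So ψ(1) = ψ(4) = 1 while 1 ≠ 4, hence ψ is not injective, hence not bijective.
Since ψ is not bijective, we determine |image(ψ)|. Computing x^5 mod 33 for each x (by repeated squaring, reducing mod 33 at every step), the values ψ(0), ψ(1), …, ψ(32) are: 0, 1, 32, 12, 1, 23, 21, 10, 32, 12, 10, 11, 12, 10, 23, 12, 1, 32, 21, 10, 23, 21, 22, 23, 21, 1, 23, 12, 10, 32, 21, 1, 32.
The distinct values are {0, 1, 10, 11, 12, 21, 22, 23, 32}; there are 9 of them.

9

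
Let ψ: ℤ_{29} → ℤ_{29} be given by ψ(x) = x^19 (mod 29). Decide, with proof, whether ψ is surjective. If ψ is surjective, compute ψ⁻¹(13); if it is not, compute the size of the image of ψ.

22

Since 29 is prime, the nonzero elements of ℤ_{29} form a cyclic group of order 28.
As gcd(19, 28) = 1, raising to the 19th power is a bijection on this group: if x_1^19 ≡ x_2^19 then (x_1x_2^{−1})^19 = 1, and the only element of order dividing gcd(19, 28) = 1 is 1, so x_1 = x_2.
With ψ(0) = 0 this makes ψ injective on all of ℤ_{29}, hence bijective (finite equal-size domain and codomain). In particular ψ is surjective.
Since ψ is surjective, we find the preimage of 13. The inverse of x ↦ x^19 on (ℤ_{29})^× is x ↦ x^3, because 19·3 = 57 = 2·28 + 1 ≡ 1 (mod 28) and x^{28} = 1 for x ≠ 0 (Fermat). So ψ⁻¹(13) = 13^3 mod 29.
Repeated squaring mod 29: 13^1 ≡ 13, 13^2 ≡ 13² = 169 ≡ 24. Since 3 = 2 + 1, 13^3 ≡ 24·13: 24·13 = 312 ≡ 22. So 13^3 ≡ 22 (mod 29).
Hence ψ⁻¹(13) = 22.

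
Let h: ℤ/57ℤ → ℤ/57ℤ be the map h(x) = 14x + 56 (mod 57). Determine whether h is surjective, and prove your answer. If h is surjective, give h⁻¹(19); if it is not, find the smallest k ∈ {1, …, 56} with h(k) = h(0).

34

Since gcd(14, 57) = 1, 14 is invertible modulo 57. Euclid's algorithm: 57 = 4·14 + 1; back-substituting gives 1 = 53·14 − 13·57, so 14⁻¹ ≡ 53 (mod 57).
For any y ∈ ℤ/57ℤ, x = 53(y − 56) mod 57 satisfies h(x) = 14·53(y − 56) + 56 ≡ y (since 14·53 ≡ 1 mod 57). So every y has a preimage.
So h is surjective.
Since h is surjective, we find h⁻¹(19): we need 14x ≡ 19 − 56 ≡ 20 (mod 57). Using 14⁻¹ = 53: x ≡ 53·20 = 1060 = 18·57 + 34, so x = 34.
Check: h(34) = 14·34 + 56 = 532 = 9·57 + 19 ≡ 19 (mod 57).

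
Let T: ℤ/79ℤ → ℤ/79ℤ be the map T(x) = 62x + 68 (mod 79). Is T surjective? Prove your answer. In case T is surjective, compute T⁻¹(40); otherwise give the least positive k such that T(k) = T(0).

76

Since gcd(62, 79) = 1, 62 is invertible modulo 79. Euclid's algorithm: 79 = 1·62 + 17, 62 = 3·17 + 11, 17 = 1·11 + 6, 11 = 1·6 + 5, 6 = 1·5 + 1; back-substituting gives 1 = 65·62 − 51·79, so 62⁻¹ ≡ 65 (mod 79).
For any y ∈ ℤ/79ℤ, x = 65(y − 68) mod 79 satisfies T(x) = 62·65(y − 68) + 68 ≡ y (since 62·65 ≡ 1 mod 79). So every y has a preimage.
Hence T is surjective.
Since T is surjective, we find T⁻¹(40): we need 62x ≡ 40 − 68 ≡ 51 (mod 79). Using 62⁻¹ = 65: x ≡ 65·51 = 3315 = 41·79 + 76, so x = 76.
Check: T(76) = 62·76 + 68 = 4780 = 60·79 + 40 ≡ 40 (mod 79).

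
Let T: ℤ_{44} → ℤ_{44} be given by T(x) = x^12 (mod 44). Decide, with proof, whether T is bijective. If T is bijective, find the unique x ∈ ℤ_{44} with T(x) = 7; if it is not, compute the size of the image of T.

T(10): Repeated squaring mod 44: 10^1 ≡ 10, 10^2 ≡ 10² = 100 ≡ 12, 10^4 ≡ 12² = 144 ≡ 12, 10^8 ≡ 12² = 144 ≡ 12. Since 12 = 8 + 4, 10^12 ≡ 12·12: 12·12 = 144 ≡ 12. So 10^12 ≡ 12 (mod 44).
T(12): Repeated squaring mod 44: 12^1 ≡ 12, 12^2 ≡ 12² = 144 ≡ 12, 12^4 ≡ 12² = 144 ≡ 12, 12^8 ≡ 12² = 144 ≡ 12. Since 12 = 8 + 4, 12^12 ≡ 12·12: 12·12 = 144 ≡ 12. So 12^12 ≡ 12 (mod 44).
So T(10) = T(12) = 12 while 10 ≠ 12, hence T is not injective, hence not bijective.
Since T is not bijective, we determine |image(T)|. Computing x^12 mod 44 for each x (by repeated squaring, reducing mod 44 at every step), the values T(0), T(1), …, T(43) are: 0, 1, 4, 9, 16, 25, 36, 5, 20, 37, 12, 33, 12, 37, 20, 5, 36, 25, 16, 9, 4, 1, 0, 1, 4, 9, 16, 25, 36, 5, 20, 37, 12, 33, 12, 37, 20, 5, 36, 25, 16, 9, 4, 1.
The distinct values are {0, 1, 4, 5, 9, 12, 16, 20, 25, 33, 36, 37}; there are 12 of them.

12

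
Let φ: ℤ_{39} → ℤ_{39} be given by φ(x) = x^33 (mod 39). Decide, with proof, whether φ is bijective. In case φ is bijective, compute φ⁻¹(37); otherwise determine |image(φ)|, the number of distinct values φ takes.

φ(2): Repeated squaring mod 39: 2^1 ≡ 2, 2^2 ≡ 2² = 4, 2^4 ≡ 4² = 16, 2^8 ≡ 16² = 256 ≡ 22, 2^16 ≡ 22² = 484 ≡ 16, 2^32 ≡ 16² = 256 ≡ 22. Since 33 = 32 + 1, 2^33 ≡ 22·2: 22·2 = 44 ≡ 5. So 2^33 ≡ 5 (mod 39).
φ(5): Repeated squaring mod 39: 5^1 ≡ 5, 5^2 ≡ 5² = 25, 5^4 ≡ 25² = 625 ≡ 1, 5^8 ≡ 1² = 1, 5^16 ≡ 1² = 1, 5^32 ≡ 1² = 1. Since 33 = 32 + 1, 5^33 ≡ 1·5: 1·5 = 5. So 5^33 ≡ 5 (mod 39).
So φ(2) = φ(5) = 5 while 2 ≠ 5, thus φ is not injective, hence not bijective.
Since φ is not bijective, we determine |image(φ)|. Computing x^33 mod 39 for each x (by repeated squaring, reducing mod 39 at every step), the values φ(0), φ(1), …, φ(38) are: 0, 1, 5, 27, 25, 5, 18, 34, 8, 27, 25, 8, 12, 13, 14, 18, 1, 38, 18, 31, 8, 21, 1, 38, 21, 25, 26, 27, 31, 14, 12, 31, 5, 21, 34, 14, 12, 34, 38.
The distinct values are {0, 1, 5, 8, 12, 13, 14, 18, 21, 25, 26, 27, 31, 34, 38}; there are 15 of them.

15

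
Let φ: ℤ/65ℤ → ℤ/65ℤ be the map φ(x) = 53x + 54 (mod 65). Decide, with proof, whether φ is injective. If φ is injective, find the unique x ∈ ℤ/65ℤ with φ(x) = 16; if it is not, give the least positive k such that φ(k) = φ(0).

Recall: φ is injective if φ(s) = φ(t) implies s = t.
If φ(s) = φ(t), then 53s ≡ 53t (mod 65). Because gcd(53, 65) = 1, we may cancel 53 to get s ≡ t (mod 65).
Hence φ is injective.
We now compute 53⁻¹ mod 65 explicitly. Euclid's algorithm: 65 = 1·53 + 12, 53 = 4·12 + 5, 12 = 2·5 + 2, 5 = 2·2 + 1; back-substituting gives 1 = 27·53 − 22·65, so 53⁻¹ ≡ 27 (mod 65).
Since φ is injective, we compute φ⁻¹(16): solve 53x + 54 ≡ 16 (mod 65), i.e. 53x ≡ 27 (mod 65).
Multiplying by 53⁻¹ = 27 gives x ≡ 27·27 = 729 = 11·65 + 14 ≡ 14 (mod 65).
Check: φ(14) = 53·14 + 54 = 796 = 12·65 + 16 ≡ 16 (mod 65).

14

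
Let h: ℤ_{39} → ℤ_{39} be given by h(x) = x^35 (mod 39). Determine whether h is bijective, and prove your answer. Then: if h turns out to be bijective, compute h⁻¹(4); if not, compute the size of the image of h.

Computing x^35 mod 39 for each x (by repeated squaring, reducing mod 39 at every step), the values h(0), h(1), …, h(38) are: 0, 1, 20, 9, 10, 8, 24, 28, 5, 3, 4, 32, 12, 13, 14, 33, 22, 23, 21, 37, 2, 18, 16, 17, 6, 25, 26, 27, 7, 35, 36, 34, 11, 15, 31, 29, 30, 19, 38.
Every element of ℤ_{39} appears exactly once in this list, so h is a bijection, and in particular bijective.
Since h is bijective, we read off the preimage of 4 from the same table: h(10) = 4, so h⁻¹(4) = 10.

10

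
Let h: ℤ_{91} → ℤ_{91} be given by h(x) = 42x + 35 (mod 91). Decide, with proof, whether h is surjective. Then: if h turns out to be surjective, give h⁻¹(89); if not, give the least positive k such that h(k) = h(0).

13

Since gcd(42, 91) = 7, we have 42x ≡ 0 (mod 7) for all x, so h(x) ≡ 0 (mod 7).
But 1 ≢ 0 (mod 7), so 1 ∈ ℤ_{91} has no preimage. So h is not surjective.
Since h is not surjective, we find the least positive k with h(k) = h(0): this means 42k ≡ 0 (mod 91), i.e. 91 ∣ 42k. Since gcd(42, 91) = 7, dividing through by 7 this holds exactly when 13 ∣ 6k, and as gcd(6, 13) = 1, exactly when 13 ∣ k.
The smallest positive such k is 13.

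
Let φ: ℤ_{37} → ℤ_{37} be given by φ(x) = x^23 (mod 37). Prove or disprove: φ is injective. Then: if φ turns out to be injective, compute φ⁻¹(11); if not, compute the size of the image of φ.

Since 37 is prime, the nonzero elements of ℤ_{37} form a cyclic group of order 36.
As gcd(23, 36) = 1, raising to the 23rd power is a bijection on this group: if x_1^23 ≡ x_2^23 then (x_1x_2^{−1})^23 = 1, and the only element of order dividing gcd(23, 36) = 1 is 1, so x_1 = x_2.
With φ(0) = 0 this makes φ injective on all of ℤ_{37}, hence bijective (finite equal-size domain and codomain). In particular φ is injective.
Since φ is injective, we find the preimage of 11. The inverse of x ↦ x^23 on (ℤ_{37})^× is x ↦ x^11, because 23·11 = 253 = 7·36 + 1 ≡ 1 (mod 36) and x^{36} = 1 for x ≠ 0 (Fermat). So φ⁻¹(11) = 11^11 mod 37.
Repeated squaring mod 37: 11^1 ≡ 11, 11^2 ≡ 11² = 121 ≡ 10, 11^4 ≡ 10² = 100 ≡ 26, 11^8 ≡ 26² = 676 ≡ 10. Since 11 = 8 + 2 + 1, 11^11 ≡ 10·10·11: 10·10 = 100 ≡ 26, then 26·11 = 286 ≡ 27. So 11^11 ≡ 27 (mod 37).
Hence φ⁻¹(11) = 27.

27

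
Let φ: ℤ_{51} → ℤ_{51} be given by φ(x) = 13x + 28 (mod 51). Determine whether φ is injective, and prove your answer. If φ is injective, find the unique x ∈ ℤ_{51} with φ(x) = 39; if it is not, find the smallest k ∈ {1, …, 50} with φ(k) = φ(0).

Suppose φ(x_1) = φ(x_2) in ℤ_{51}. Then 13x_1 + 28 ≡ 13x_2 + 28 (mod 51), hence 13(x_1 − x_2) ≡ 0 (mod 51).
Since gcd(13, 51) = 1, 13 is invertible modulo 51, hence x_1 − x_2 ≡ 0 (mod 51), i.e. x_1 = x_2.
Therefore φ is injective.
We now compute 13⁻¹ mod 51 explicitly. Euclid's algorithm: 51 = 3·13 + 12, 13 = 1·12 + 1; back-substituting gives 1 = 4·13 − 1·51, so 13⁻¹ ≡ 4 (mod 51).
Since φ is injective, we compute φ⁻¹(39): solve 13x + 28 ≡ 39 (mod 51), i.e. 13x ≡ 11 (mod 51).
Multiplying by 13⁻¹ = 4 gives x ≡ 4·11 = 44 ≡ 44 (mod 51).
Check: φ(44) = 13·44 + 28 = 600 = 11·51 + 39 ≡ 39 (mod 51).

44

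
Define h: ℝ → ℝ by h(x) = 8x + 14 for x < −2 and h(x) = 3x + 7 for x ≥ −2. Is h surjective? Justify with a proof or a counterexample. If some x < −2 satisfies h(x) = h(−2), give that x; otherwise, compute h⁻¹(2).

-5/3

Both pieces are strictly increasing (slopes 8 and 3), so each is injective on its own interval.
The left piece maps (−∞, −2) onto (−∞, −2); the right piece maps [−2, ∞) onto [1, ∞).
The union (−∞, −2) ∪ [1, ∞) omits the interval between −2 and 1; in particular −2 has no preimage. So h is not surjective.
Because the two images are disjoint, no x < −2 has h(x) = h(−2), so we compute h⁻¹(2): 2 lies in [1, ∞), so solve 3x + 7 = 2: x = (2 − 7)/3 = −5/3.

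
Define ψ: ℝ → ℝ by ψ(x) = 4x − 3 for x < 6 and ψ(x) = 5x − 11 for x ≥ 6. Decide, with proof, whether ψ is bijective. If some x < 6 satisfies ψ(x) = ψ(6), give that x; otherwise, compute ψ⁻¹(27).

Both pieces are strictly increasing (slopes 4 and 5), so each is injective on its own interval.
The left piece maps (−∞, 6) onto (−∞, 21); the right piece maps [6, ∞) onto [19, ∞).
These images overlap. In particular ψ(6) = 19 (right piece), and solving 4x − 3 = 19 on the left piece gives x = 11/2 < 6.
So ψ(11/2) = ψ(6) with 11/2 ≠ 6, and ψ is not injective, hence not bijective. This x = 11/2 is the requested value below 6.

11/2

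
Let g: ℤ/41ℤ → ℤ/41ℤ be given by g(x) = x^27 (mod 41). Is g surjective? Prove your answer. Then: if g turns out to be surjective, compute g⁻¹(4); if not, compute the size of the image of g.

23

Since 41 is prime, the nonzero elements of ℤ/41ℤ form a cyclic group of order 40.
As gcd(27, 40) = 1, raising to the 27th power is a bijection on this group: if u^27 ≡ v^27 then (uv^{−1})^27 = 1, and the only element of order dividing gcd(27, 40) = 1 is 1, so u = v.
With g(0) = 0 this makes g injective on all of ℤ/41ℤ, hence bijective (finite equal-size domain and codomain). In particular g is surjective.
Since g is surjective, we find the preimage of 4. The inverse of x ↦ x^27 on (ℤ/41ℤ)^× is x ↦ x^3, because 27·3 = 81 = 2·40 + 1 ≡ 1 (mod 40) and x^{40} = 1 for x ≠ 0 (Fermat). So g⁻¹(4) = 4^3 mod 41.
Repeated squaring mod 41: 4^1 ≡ 4, 4^2 ≡ 4² = 16. Since 3 = 2 + 1, 4^3 ≡ 16·4: 16·4 = 64 ≡ 23. So 4^3 ≡ 23 (mod 41).
Hence g⁻¹(4) = 23.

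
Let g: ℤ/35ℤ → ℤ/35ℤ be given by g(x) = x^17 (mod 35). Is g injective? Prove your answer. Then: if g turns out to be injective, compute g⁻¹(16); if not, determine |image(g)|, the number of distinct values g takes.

11

Computing x^17 mod 35 for each x (by repeated squaring, reducing mod 35 at every step), the values g(0), g(1), …, g(34) are: 0, 1, 32, 33, 9, 10, 6, 7, 8, 4, 5, 16, 17, 13, 14, 15, 11, 12, 23, 24, 20, 21, 22, 18, 19, 30, 31, 27, 28, 29, 25, 26, 2, 3, 34.
Every element of ℤ/35ℤ appears exactly once in this list, so g is a bijection, and in particular injective.
Since g is injective, we read off the preimage of 16 from the same table: g(11) = 16, so g⁻¹(16) = 11.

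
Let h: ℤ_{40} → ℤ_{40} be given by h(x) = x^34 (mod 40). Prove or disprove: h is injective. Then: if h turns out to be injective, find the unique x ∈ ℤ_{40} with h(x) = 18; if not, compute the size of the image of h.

h(4): Repeated squaring mod 40: 4^1 ≡ 4, 4^2 ≡ 4² = 16, 4^4 ≡ 16² = 256 ≡ 16, 4^8 ≡ 16² = 256 ≡ 16, 4^16 ≡ 16² = 256 ≡ 16, 4^32 ≡ 16² = 256 ≡ 16. Since 34 = 32 + 2, 4^34 ≡ 16·16: 16·16 = 256 ≡ 16. So 4^34 ≡ 16 (mod 40).
h(6): Repeated squaring mod 40: 6^1 ≡ 6, 6^2 ≡ 6² = 36, 6^4 ≡ 36² = 1296 ≡ 16, 6^8 ≡ 16² = 256 ≡ 16, 6^16 ≡ 16² = 256 ≡ 16, 6^32 ≡ 16² = 256 ≡ 16. Since 34 = 32 + 2, 6^34 ≡ 16·36: 16·36 = 576 ≡ 16. So 6^34 ≡ 16 (mod 40).
So h(4) = h(6) = 16 while 4 ≠ 6, thus h is not injective.
Since h is not injective, we determine |image(h)|. Computing x^34 mod 40 for each x (by repeated squaring, reducing mod 40 at every step), the values h(0), h(1), …, h(39) are: 0, 1, 24, 9, 16, 25, 16, 9, 24, 1, 0, 1, 24, 9, 16, 25, 16, 9, 24, 1, 0, 1, 24, 9, 16, 25, 16, 9, 24, 1, 0, 1, 24, 9, 16, 25, 16, 9, 24, 1.
The distinct values are {0, 1, 9, 16, 24, 25}; there are 6 of them.

6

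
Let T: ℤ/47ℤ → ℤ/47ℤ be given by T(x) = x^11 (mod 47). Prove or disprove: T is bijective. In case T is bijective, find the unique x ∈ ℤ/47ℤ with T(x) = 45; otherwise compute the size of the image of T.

35

Since 47 is prime, the nonzero elements of ℤ/47ℤ form a cyclic group of order 46.
As gcd(11, 46) = 1, raising to the 11th power is a bijection on this group: if a^11 ≡ b^11 then (ab^{−1})^11 = 1, and the only element of order dividing gcd(11, 46) = 1 is 1, so a = b.
With T(0) = 0 this makes T injective on all of ℤ/47ℤ, hence bijective (finite equal-size domain and codomain). In particular T is bijective.
Since T is bijective, we find the preimage of 45. The inverse of x ↦ x^11 on (ℤ/47ℤ)^× is x ↦ x^21, because 11·21 = 231 = 5·46 + 1 ≡ 1 (mod 46) and x^{46} = 1 for x ≠ 0 (Fermat). So T⁻¹(45) = 45^21 mod 47.
Repeated squaring mod 47: 45^1 ≡ 45, 45^2 ≡ 45² = 2025 ≡ 4, 45^4 ≡ 4² = 16, 45^8 ≡ 16² = 256 ≡ 21, 45^16 ≡ 21² = 441 ≡ 18. Since 21 = 16 + 4 + 1, 45^21 ≡ 18·16·45: 18·16 = 288 ≡ 6, then 6·45 = 270 ≡ 35. So 45^21 ≡ 35 (mod 47).
Hence T⁻¹(45) = 35.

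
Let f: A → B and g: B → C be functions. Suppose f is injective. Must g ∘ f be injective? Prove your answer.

No. Take A = B = C = {1, 2}, f = identity (injective), and g(x) = 1 for every x.
Then (g ∘ f)(1) = 1 = (g ∘ f)(2) with 1 ≠ 2, so g ∘ f is not injective.

not injective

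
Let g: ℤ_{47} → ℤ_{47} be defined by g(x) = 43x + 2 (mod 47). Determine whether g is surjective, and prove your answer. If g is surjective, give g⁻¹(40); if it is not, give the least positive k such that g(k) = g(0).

14

Since gcd(43, 47) = 1, 43 is invertible modulo 47. Euclid's algorithm: 47 = 1·43 + 4, 43 = 10·4 + 3, 4 = 1·3 + 1; back-substituting gives 1 = 35·43 − 32·47, so 43⁻¹ ≡ 35 (mod 47).
For any y ∈ ℤ_{47}, x = 35(y − 2) mod 47 satisfies g(x) = 43·35(y − 2) + 2 ≡ y (since 43·35 ≡ 1 mod 47). So every y has a preimage.
So g is surjective.
Since g is surjective, we compute g⁻¹(40): solve 43x + 2 ≡ 40 (mod 47), i.e. 43x ≡ 38 (mod 47).
Multiplying by 43⁻¹ = 35 gives x ≡ 35·38 = 1330 = 28·47 + 14 ≡ 14 (mod 47).
Check: g(14) = 43·14 + 2 = 604 = 12·47 + 40 ≡ 40 (mod 47).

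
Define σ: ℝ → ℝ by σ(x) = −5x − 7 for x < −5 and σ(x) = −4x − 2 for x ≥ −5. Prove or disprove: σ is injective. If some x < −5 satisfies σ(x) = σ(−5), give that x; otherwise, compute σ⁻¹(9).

Both pieces are strictly decreasing (slopes −5 and −4), so each is injective on its own interval.
The left piece maps (−∞, −5) onto (18, ∞); the right piece maps [−5, ∞) onto (−∞, 18].
These images are disjoint, so no value is attained by both pieces. So σ is injective.
Because the two images are disjoint, no x < −5 has σ(x) = σ(−5), so we compute σ⁻¹(9): 9 lies in (−∞, 18], so solve −4x − 2 = 9: x = (9 + 2)/(−4) = −11/4.

-11/4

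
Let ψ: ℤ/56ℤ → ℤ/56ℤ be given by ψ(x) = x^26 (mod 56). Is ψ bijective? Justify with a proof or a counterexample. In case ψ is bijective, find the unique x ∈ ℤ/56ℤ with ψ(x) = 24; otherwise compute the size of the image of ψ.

8

ψ(6): Repeated squaring mod 56: 6^1 ≡ 6, 6^2 ≡ 6² = 36, 6^4 ≡ 36² = 1296 ≡ 8, 6^8 ≡ 8² = 64 ≡ 8, 6^16 ≡ 8² = 64 ≡ 8. Since 26 = 16 + 8 + 2, 6^26 ≡ 8·8·36: 8·8 = 64 ≡ 8, then 8·36 = 288 ≡ 8. So 6^26 ≡ 8 (mod 56).
ψ(8): Repeated squaring mod 56: 8^1 ≡ 8, 8^2 ≡ 8² = 64 ≡ 8, 8^4 ≡ 8² = 64 ≡ 8, 8^8 ≡ 8² = 64 ≡ 8, 8^16 ≡ 8² = 64 ≡ 8. Since 26 = 16 + 8 + 2, 8^26 ≡ 8·8·8: 8·8 = 64 ≡ 8, then 8·8 = 64 ≡ 8. So 8^26 ≡ 8 (mod 56).
So ψ(6) = ψ(8) = 8 while 6 ≠ 8, thus ψ is not injective, hence not bijective.
Since ψ is not bijective, we determine |image(ψ)|. Computing x^26 mod 56 for each x (by repeated squaring, reducing mod 56 at every step), the values ψ(0), ψ(1), …, ψ(55) are: 0, 1, 32, 9, 16, 25, 8, 49, 8, 25, 16, 9, 32, 1, 0, 1, 32, 9, 16, 25, 8, 49, 8, 25, 16, 9, 32, 1, 0, 1, 32, 9, 16, 25, 8, 49, 8, 25, 16, 9, 32, 1, 0, 1, 32, 9, 16, 25, 8, 49, 8, 25, 16, 9, 32, 1.
The distinct values are {0, 1, 8, 9, 16, 25, 32, 49}; there are 8 of them.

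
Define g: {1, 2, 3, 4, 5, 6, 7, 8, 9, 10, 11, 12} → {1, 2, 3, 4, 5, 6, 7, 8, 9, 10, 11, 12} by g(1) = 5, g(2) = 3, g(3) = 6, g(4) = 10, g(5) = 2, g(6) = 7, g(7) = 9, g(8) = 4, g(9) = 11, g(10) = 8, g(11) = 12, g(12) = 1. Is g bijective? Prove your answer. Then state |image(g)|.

12

The values 5, 3, 6, 10, 2, 7, 9, 4, 11, 8, 12, 1 are a permutation of {1, 2, 3, 4, 5, 6, 7, 8, 9, 10, 11, 12}: each element appears exactly once.
So g is injective and surjective, hence bijective.
The image of g is {1, 2, 3, 4, 5, 6, 7, 8, 9, 10, 11, 12}, which has 12 elements.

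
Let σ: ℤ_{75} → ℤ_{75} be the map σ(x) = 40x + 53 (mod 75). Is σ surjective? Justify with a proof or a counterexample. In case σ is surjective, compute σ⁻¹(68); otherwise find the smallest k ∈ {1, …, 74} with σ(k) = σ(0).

Since gcd(40, 75) = 5, we have 40x ≡ 0 (mod 5) for all x, so σ(x) ≡ 3 (mod 5).
But 0 ≢ 3 (mod 5), so 0 ∈ ℤ_{75} has no preimage. Therefore σ is not surjective.
Since σ is not surjective, we find the least positive k with σ(k) = σ(0): this means 40k ≡ 0 (mod 75), i.e. 75 ∣ 40k. Since gcd(40, 75) = 5, dividing through by 5 this holds exactly when 15 ∣ 8k, and as gcd(8, 15) = 1, exactly when 15 ∣ k.
The smallest positive such k is 15.

15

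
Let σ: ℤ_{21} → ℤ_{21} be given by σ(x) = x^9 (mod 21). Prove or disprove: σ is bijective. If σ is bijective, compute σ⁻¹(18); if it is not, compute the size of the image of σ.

σ(1) = 1^9 = 1.
σ(4): Repeated squaring mod 21: 4^1 ≡ 4, 4^2 ≡ 4² = 16, 4^4 ≡ 16² = 256 ≡ 4, 4^8 ≡ 4² = 16. Since 9 = 8 + 1, 4^9 ≡ 16·4: 16·4 = 64 ≡ 1. So 4^9 ≡ 1 (mod 21).
So σ(1) = σ(4) = 1 while 1 ≠ 4, hence σ is not injective, hence not bijective.
Since σ is not bijective, we determine |image(σ)|. Computing x^9 mod 21 for each x (by repeated squaring, reducing mod 21 at every step), the values σ(0), σ(1), …, σ(20) are: 0, 1, 8, 6, 1, 20, 6, 7, 8, 15, 13, 8, 6, 13, 14, 15, 1, 20, 15, 13, 20.
The distinct values are {0, 1, 6, 7, 8, 13, 14, 15, 20}; there are 9 of them.

9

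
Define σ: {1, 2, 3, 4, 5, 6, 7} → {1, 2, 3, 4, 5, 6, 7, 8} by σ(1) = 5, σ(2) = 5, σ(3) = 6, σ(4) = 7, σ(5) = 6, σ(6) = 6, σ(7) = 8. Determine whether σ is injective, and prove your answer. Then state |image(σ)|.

σ(1) = 5 = σ(2) with 1 ≠ 2, so σ is not injective.
The image of σ is {5, 6, 7, 8}, which has 4 elements.

4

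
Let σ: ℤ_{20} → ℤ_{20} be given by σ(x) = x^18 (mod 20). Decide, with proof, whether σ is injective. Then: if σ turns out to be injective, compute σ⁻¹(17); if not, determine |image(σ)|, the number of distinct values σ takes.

σ(4): Repeated squaring mod 20: 4^1 ≡ 4, 4^2 ≡ 4² = 16, 4^4 ≡ 16² = 256 ≡ 16, 4^8 ≡ 16² = 256 ≡ 16, 4^16 ≡ 16² = 256 ≡ 16. Since 18 = 16 + 2, 4^18 ≡ 16·16: 16·16 = 256 ≡ 16. So 4^18 ≡ 16 (mod 20).
σ(6): Repeated squaring mod 20: 6^1 ≡ 6, 6^2 ≡ 6² = 36 ≡ 16, 6^4 ≡ 16² = 256 ≡ 16, 6^8 ≡ 16² = 256 ≡ 16, 6^16 ≡ 16² = 256 ≡ 16. Since 18 = 16 + 2, 6^18 ≡ 16·16: 16·16 = 256 ≡ 16. So 6^18 ≡ 16 (mod 20).
So σ(4) = σ(6) = 16 while 4 ≠ 6, thus σ is not injective.
Since σ is not injective, we determine |image(σ)|. Computing x^18 mod 20 for each x (by repeated squaring, reducing mod 20 at every step), the values σ(0), σ(1), …, σ(19) are: 0, 1, 4, 9, 16, 5, 16, 9, 4, 1, 0, 1, 4, 9, 16, 5, 16, 9, 4, 1.
The distinct values are {0, 1, 4, 5, 9, 16}; there are 6 of them.

6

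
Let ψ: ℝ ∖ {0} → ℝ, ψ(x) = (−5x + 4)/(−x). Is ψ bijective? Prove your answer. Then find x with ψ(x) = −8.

4/13

If ψ(x) = 5, cross-multiplying gives −1(−5x + 4) = −5(−x), which simplifies to −4 = 0 — false.  So 5 has no preimage and ψ is not surjective.
Therefore ψ is not bijective.
Solving ψ(x) = −8: cross-multiplying gives −5x + 4 = −8(−x), which rearranges to −13x = −4, so x = 4/13.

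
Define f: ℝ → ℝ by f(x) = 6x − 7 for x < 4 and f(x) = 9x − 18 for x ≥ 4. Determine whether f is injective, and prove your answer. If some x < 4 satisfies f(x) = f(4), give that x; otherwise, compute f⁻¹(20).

38/9

Both pieces are strictly increasing (slopes 6 and 9), so each is injective on its own interval.
The left piece maps (−∞, 4) onto (−∞, 17); the right piece maps [4, ∞) onto [18, ∞).
These images are disjoint, so no value is attained by both pieces. Therefore f is injective.
Because the two images are disjoint, no x < 4 has f(x) = f(4), so we compute f⁻¹(20): 20 lies in [18, ∞), so solve 9x − 18 = 20: x = (20 + 18)/9 = 38/9.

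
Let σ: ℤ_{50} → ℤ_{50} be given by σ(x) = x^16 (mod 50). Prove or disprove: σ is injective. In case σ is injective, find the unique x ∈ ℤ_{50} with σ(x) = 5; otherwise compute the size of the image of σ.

12

σ(1) = 1^16 = 1.
σ(7): Repeated squaring mod 50: 7^1 ≡ 7, 7^2 ≡ 7² = 49, 7^4 ≡ 49² = 2401 ≡ 1, 7^8 ≡ 1² = 1, 7^16 ≡ 1² = 1. So 7^16 ≡ 1 (mod 50).
So σ(1) = σ(7) = 1 while 1 ≠ 7, therefore σ is not injective.
Since σ is not injective, we determine |image(σ)|. Computing x^16 mod 50 for each x (by repeated squaring, reducing mod 50 at every step), the values σ(0), σ(1), …, σ(49) are: 0, 1, 36, 21, 46, 25, 6, 1, 6, 41, 0, 11, 16, 41, 36, 25, 16, 31, 26, 31, 0, 21, 46, 11, 26, 25, 26, 11, 46, 21, 0, 31, 26, 31, 16, 25, 36, 41, 16, 11, 0, 41, 6, 1, 6, 25, 46, 21, 36, 1.
The distinct values are {0, 1, 6, 11, 16, 21, 25, 26, 31, 36, 41, 46}; there are 12 of them.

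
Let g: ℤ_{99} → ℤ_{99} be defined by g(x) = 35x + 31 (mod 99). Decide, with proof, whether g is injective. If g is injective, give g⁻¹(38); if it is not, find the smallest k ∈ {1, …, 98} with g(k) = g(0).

By definition, g is injective when g(x_1) = g(x_2) forces x_1 = x_2.
If g(x_1) = g(x_2), then 35x_1 ≡ 35x_2 (mod 99). Because gcd(35, 99) = 1, we may cancel 35 to get x_1 ≡ x_2 (mod 99).
Therefore g is injective.
We now compute 35⁻¹ mod 99 explicitly. Euclid's algorithm: 99 = 2·35 + 29, 35 = 1·29 + 6, 29 = 4·6 + 5, 6 = 1·5 + 1; back-substituting gives 1 = 17·35 − 6·99, so 35⁻¹ ≡ 17 (mod 99).
Since g is injective, we find g⁻¹(38): we need 35x ≡ 38 − 31 ≡ 7 (mod 99). Using 35⁻¹ = 17: x ≡ 17·7 = 119 = 1·99 + 20, so x = 20.
Check: g(20) = 35·20 + 31 = 731 = 7·99 + 38 ≡ 38 (mod 99).

20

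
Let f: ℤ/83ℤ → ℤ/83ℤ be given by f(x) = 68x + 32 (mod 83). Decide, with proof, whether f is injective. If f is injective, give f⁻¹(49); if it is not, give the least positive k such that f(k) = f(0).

Recall that f is injective when f(u) = f(v) forces u = v.
If f(u) = f(v), then 68u ≡ 68v (mod 83). Because gcd(68, 83) = 1, we may cancel 68 to get u ≡ v (mod 83).
Hence f is injective.
We now compute 68⁻¹ mod 83 explicitly. Euclid's algorithm: 83 = 1·68 + 15, 68 = 4·15 + 8, 15 = 1·8 + 7, 8 = 1·7 + 1; back-substituting gives 1 = 11·68 − 9·83, so 68⁻¹ ≡ 11 (mod 83).
Since f is injective, we compute f⁻¹(49): solve 68x + 32 ≡ 49 (mod 83), i.e. 68x ≡ 17 (mod 83).
Multiplying by 68⁻¹ = 11 gives x ≡ 11·17 = 187 = 2·83 + 21 ≡ 21 (mod 83).
Check: f(21) = 68·21 + 32 = 1460 = 17·83 + 49 ≡ 49 (mod 83).

21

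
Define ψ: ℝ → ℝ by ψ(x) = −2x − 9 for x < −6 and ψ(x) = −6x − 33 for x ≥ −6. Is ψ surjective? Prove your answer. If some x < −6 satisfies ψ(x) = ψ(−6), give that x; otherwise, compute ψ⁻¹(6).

Both pieces are strictly decreasing (slopes −2 and −6), so each is injective on its own interval.
The left piece maps (−∞, −6) onto (3, ∞); the right piece maps [−6, ∞) onto (−∞, 3].
These images together cover ℝ, so ψ is surjective.
Because the two images are disjoint, no x < −6 has ψ(x) = ψ(−6), so we compute ψ⁻¹(6): 6 lies in (3, ∞), so solve −2x − 9 = 6: x = (6 + 9)/(−2) = −15/2.

-15/2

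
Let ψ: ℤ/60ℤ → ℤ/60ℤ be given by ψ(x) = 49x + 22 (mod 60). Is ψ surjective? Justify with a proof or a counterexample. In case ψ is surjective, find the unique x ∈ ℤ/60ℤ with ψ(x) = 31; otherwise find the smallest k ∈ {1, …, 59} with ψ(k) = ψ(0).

21

Since gcd(49, 60) = 1, 49 is invertible modulo 60. Euclid's algorithm: 60 = 1·49 + 11, 49 = 4·11 + 5, 11 = 2·5 + 1; back-substituting gives 1 = 49·49 − 40·60, so 49⁻¹ ≡ 49 (mod 60).
For any y ∈ ℤ/60ℤ, x = 49(y − 22) mod 60 satisfies ψ(x) = 49·49(y − 22) + 22 ≡ y (since 49·49 ≡ 1 mod 60). So every y has a preimage.
Thus ψ is surjective.
Since ψ is surjective, we compute ψ⁻¹(31): solve 49x + 22 ≡ 31 (mod 60), i.e. 49x ≡ 9 (mod 60).
Multiplying by 49⁻¹ = 49 gives x ≡ 49·9 = 441 = 7·60 + 21 ≡ 21 (mod 60).
Check: ψ(21) = 49·21 + 22 = 1051 = 17·60 + 31 ≡ 31 (mod 60).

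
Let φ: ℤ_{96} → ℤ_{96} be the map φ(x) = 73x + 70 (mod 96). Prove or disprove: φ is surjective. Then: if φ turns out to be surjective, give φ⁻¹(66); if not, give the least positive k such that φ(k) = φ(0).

92

Since gcd(73, 96) = 1, 73 is invertible modulo 96. Euclid's algorithm: 96 = 1·73 + 23, 73 = 3·23 + 4, 23 = 5·4 + 3, 4 = 1·3 + 1; back-substituting gives 1 = 25·73 − 19·96, so 73⁻¹ ≡ 25 (mod 96).
Then y ↦ 25(y − 70) is a two-sided inverse to φ, so every y ∈ ℤ_{96} has a preimage.
So φ is surjective.
Since φ is surjective, we compute φ⁻¹(66): solve 73x + 70 ≡ 66 (mod 96), i.e. 73x ≡ 92 (mod 96).
Multiplying by 73⁻¹ = 25 gives x ≡ 25·92 = 2300 = 23·96 + 92 ≡ 92 (mod 96).
Check: φ(92) = 73·92 + 70 = 6786 = 70·96 + 66 ≡ 66 (mod 96).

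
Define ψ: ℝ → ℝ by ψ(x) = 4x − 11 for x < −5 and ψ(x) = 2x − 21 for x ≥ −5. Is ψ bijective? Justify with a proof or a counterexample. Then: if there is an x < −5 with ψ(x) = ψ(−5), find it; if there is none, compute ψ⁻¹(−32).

Both pieces are strictly increasing (slopes 4 and 2), so each is injective on its own interval.
The left piece maps (−∞, −5) onto (−∞, −31); the right piece maps [−5, ∞) onto [−31, ∞).
Since −31 = −31, the images partition ℝ: ψ is injective and surjective, hence bijective.
Because the two images are disjoint, no x < −5 has ψ(x) = ψ(−5), so we compute ψ⁻¹(−32): −32 lies in (−∞, −31), so solve 4x − 11 = −32: x = (−32 + 11)/4 = −21/4.

-21/4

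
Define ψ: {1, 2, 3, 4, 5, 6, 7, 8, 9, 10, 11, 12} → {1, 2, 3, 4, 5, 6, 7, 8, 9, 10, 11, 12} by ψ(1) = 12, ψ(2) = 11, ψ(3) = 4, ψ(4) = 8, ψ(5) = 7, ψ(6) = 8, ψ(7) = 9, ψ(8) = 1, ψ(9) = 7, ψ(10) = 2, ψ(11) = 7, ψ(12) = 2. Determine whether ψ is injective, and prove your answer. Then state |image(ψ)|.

ψ(4) = 8 = ψ(6) with 4 ≠ 6, so ψ is not injective.
The image of ψ is {1, 2, 4, 7, 8, 9, 11, 12}, which has 8 elements.

8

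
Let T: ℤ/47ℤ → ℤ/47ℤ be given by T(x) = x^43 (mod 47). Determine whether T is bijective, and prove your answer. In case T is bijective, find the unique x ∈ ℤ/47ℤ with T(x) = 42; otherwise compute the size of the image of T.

Since 47 is prime, the nonzero elements of ℤ/47ℤ form a cyclic group of order 46.
As gcd(43, 46) = 1, raising to the 43rd power is a bijection on this group: if u^43 ≡ v^43 then (uv^{−1})^43 = 1, and the only element of order dividing gcd(43, 46) = 1 is 1, so u = v.
With T(0) = 0 this makes T injective on all of ℤ/47ℤ, hence bijective (finite equal-size domain and codomain). In particular T is bijective.
Since T is bijective, we find the preimage of 42. The inverse of x ↦ x^43 on (ℤ/47ℤ)^× is x ↦ x^15, because 43·15 = 645 = 14·46 + 1 ≡ 1 (mod 46) and x^{46} = 1 for x ≠ 0 (Fermat). So T⁻¹(42) = 42^15 mod 47.
Repeated squaring mod 47: 42^1 ≡ 42, 42^2 ≡ 42² = 1764 ≡ 25, 42^4 ≡ 25² = 625 ≡ 14, 42^8 ≡ 14² = 196 ≡ 8. Since 15 = 8 + 4 + 2 + 1, 42^15 ≡ 8·14·25·42: 8·14 = 112 ≡ 18, then 18·25 = 450 ≡ 27, then 27·42 = 1134 ≡ 6. So 42^15 ≡ 6 (mod 47).
Hence T⁻¹(42) = 6.

6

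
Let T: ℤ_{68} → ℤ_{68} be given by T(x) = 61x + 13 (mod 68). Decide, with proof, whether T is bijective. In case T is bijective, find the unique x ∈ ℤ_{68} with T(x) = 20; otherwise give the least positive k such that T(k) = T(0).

Suppose T(u) = T(v) in ℤ_{68}. Then 61u + 13 ≡ 61v + 13 (mod 68), therefore 61(u − v) ≡ 0 (mod 68).
Since gcd(61, 68) = 1, 61 is invertible modulo 68, therefore u − v ≡ 0 (mod 68), i.e. u = v.
We now compute 61⁻¹ mod 68 explicitly. Euclid's algorithm: 68 = 1·61 + 7, 61 = 8·7 + 5, 7 = 1·5 + 2, 5 = 2·2 + 1; back-substituting gives 1 = 29·61 − 26·68, so 61⁻¹ ≡ 29 (mod 68).
Then y ↦ 29(y − 13) is a two-sided inverse to T, so every y ∈ ℤ_{68} has a preimage.
Therefore T is bijective.
Since T is bijective, we find T⁻¹(20): we need 61x ≡ 20 − 13 ≡ 7 (mod 68). Using 61⁻¹ = 29: x ≡ 29·7 = 203 = 2·68 + 67, so x = 67.
Check: T(67) = 61·67 + 13 = 4100 = 60·68 + 20 ≡ 20 (mod 68).

67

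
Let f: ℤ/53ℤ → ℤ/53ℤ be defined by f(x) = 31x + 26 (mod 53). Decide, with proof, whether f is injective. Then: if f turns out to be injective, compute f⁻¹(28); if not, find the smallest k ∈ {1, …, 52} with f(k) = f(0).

24

If f(s) = f(t), then 31s ≡ 31t (mod 53). Because gcd(31, 53) = 1, we may cancel 31 to get s ≡ t (mod 53).
Therefore f is injective.
We now compute 31⁻¹ mod 53 explicitly. Euclid's algorithm: 53 = 1·31 + 22, 31 = 1·22 + 9, 22 = 2·9 + 4, 9 = 2·4 + 1; back-substituting gives 1 = 12·31 − 7·53, so 31⁻¹ ≡ 12 (mod 53).
Since f is injective, we compute f⁻¹(28): solve 31x + 26 ≡ 28 (mod 53), i.e. 31x ≡ 2 (mod 53).
Multiplying by 31⁻¹ = 12 gives x ≡ 12·2 = 24 ≡ 24 (mod 53).
Check: f(24) = 31·24 + 26 = 770 = 14·53 + 28 ≡ 28 (mod 53).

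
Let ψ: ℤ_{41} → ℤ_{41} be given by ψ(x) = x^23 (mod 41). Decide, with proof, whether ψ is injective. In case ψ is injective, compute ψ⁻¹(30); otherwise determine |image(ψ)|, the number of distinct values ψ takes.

Since 41 is prime, the nonzero elements of ℤ_{41} form a cyclic group of order 40.
As gcd(23, 40) = 1, raising to the 23rd power is a bijection on this group: if s^23 ≡ t^23 then (st^{−1})^23 = 1, and the only element of order dividing gcd(23, 40) = 1 is 1, so s = t.
With ψ(0) = 0 this makes ψ injective on all of ℤ_{41}, hence bijective (finite equal-size domain and codomain). In particular ψ is injective.
Since ψ is injective, we find the preimage of 30. The inverse of x ↦ x^23 on (ℤ_{41})^× is x ↦ x^7, because 23·7 = 161 = 4·40 + 1 ≡ 1 (mod 40) and x^{40} = 1 for x ≠ 0 (Fermat). So ψ⁻¹(30) = 30^7 mod 41.
Repeated squaring mod 41: 30^1 ≡ 30, 30^2 ≡ 30² = 900 ≡ 39, 30^4 ≡ 39² = 1521 ≡ 4. Since 7 = 4 + 2 + 1, 30^7 ≡ 4·39·30: 4·39 = 156 ≡ 33, then 33·30 = 990 ≡ 6. So 30^7 ≡ 6 (mod 41).
Hence ψ⁻¹(30) = 6.

6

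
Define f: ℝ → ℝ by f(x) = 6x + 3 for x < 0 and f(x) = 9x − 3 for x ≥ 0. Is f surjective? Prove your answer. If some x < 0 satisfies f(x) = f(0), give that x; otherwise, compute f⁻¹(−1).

Both pieces are strictly increasing (slopes 6 and 9), so each is injective on its own interval.
The left piece maps (−∞, 0) onto (−∞, 3); the right piece maps [0, ∞) onto [−3, ∞).
The union (−∞, 3) ∪ [−3, ∞) covers ℝ, so f is surjective.
For the follow-up: the images overlap, so an x < 0 with f(x) = f(0) exists. f(0) = −3; solving 6x + 3 = −3 for x < 0 gives x = (−3 − 3)/6 = −1.

-1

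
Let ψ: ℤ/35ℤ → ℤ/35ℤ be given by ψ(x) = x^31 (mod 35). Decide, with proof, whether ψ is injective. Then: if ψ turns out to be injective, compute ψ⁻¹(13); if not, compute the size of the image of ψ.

Computing x^31 mod 35 for each x (by repeated squaring, reducing mod 35 at every step), the values ψ(0), ψ(1), …, ψ(34) are: 0, 1, 23, 17, 4, 5, 6, 28, 22, 9, 10, 11, 33, 27, 14, 15, 16, 3, 32, 19, 20, 21, 8, 2, 24, 25, 26, 13, 7, 29, 30, 31, 18, 12, 34.
Every element of ℤ/35ℤ appears exactly once in this list, so ψ is a bijection, and in particular injective.
Since ψ is injective, we read off the preimage of 13 from the same table: ψ(27) = 13, so ψ⁻¹(13) = 27.

27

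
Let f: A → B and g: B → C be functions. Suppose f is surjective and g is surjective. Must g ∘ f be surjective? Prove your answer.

Let c ∈ C. Since g is surjective, there is b ∈ B with g(b) = c. Since f is surjective, there is a ∈ A with f(a) = b.
Then (g ∘ f)(a) = g(b) = c. Hence g ∘ f is surjective.

surjective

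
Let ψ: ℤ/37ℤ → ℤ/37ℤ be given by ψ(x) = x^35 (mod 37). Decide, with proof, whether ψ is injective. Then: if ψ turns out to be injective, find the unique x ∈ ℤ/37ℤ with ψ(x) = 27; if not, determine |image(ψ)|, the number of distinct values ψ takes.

Since 37 is prime, the nonzero elements of ℤ/37ℤ form a cyclic group of order 36.
As gcd(35, 36) = 1, raising to the 35th power is a bijection on this group: if s^35 ≡ t^35 then (st^{−1})^35 = 1, and the only element of order dividing gcd(35, 36) = 1 is 1, so s = t.
With ψ(0) = 0 this makes ψ injective on all of ℤ/37ℤ, hence bijective (finite equal-size domain and codomain). In particular ψ is injective.
Since ψ is injective, we find the preimage of 27. The inverse of x ↦ x^35 on (ℤ/37ℤ)^× is x ↦ x^35, because 35·35 = 1225 = 34·36 + 1 ≡ 1 (mod 36) and x^{36} = 1 for x ≠ 0 (Fermat). So ψ⁻¹(27) = 27^35 mod 37.
Repeated squaring mod 37: 27^1 ≡ 27, 27^2 ≡ 27² = 729 ≡ 26, 27^4 ≡ 26² = 676 ≡ 10, 27^8 ≡ 10² = 100 ≡ 26, 27^16 ≡ 26² = 676 ≡ 10, 27^32 ≡ 10² = 100 ≡ 26. Since 35 = 32 + 2 + 1, 27^35 ≡ 26·26·27: 26·26 = 676 ≡ 10, then 10·27 = 270 ≡ 11. So 27^35 ≡ 11 (mod 37).
Hence ψ⁻¹(27) = 11.

11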